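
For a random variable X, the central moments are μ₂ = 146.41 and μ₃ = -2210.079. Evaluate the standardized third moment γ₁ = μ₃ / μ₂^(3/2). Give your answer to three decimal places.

σ = √μ₂ = √146.41 = 12.10000
σ³ = μ₂^(3/2) = 1771.56100
γ₁ = μ₃/σ³ = -2210.079 / 1771.56100 ≈ -1.248

-1.248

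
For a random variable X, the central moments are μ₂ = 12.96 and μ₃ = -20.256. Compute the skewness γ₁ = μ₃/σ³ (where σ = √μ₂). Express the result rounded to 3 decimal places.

σ = √μ₂ = √12.96 = 3.60000
σ³ = μ₂^(3/2) = 46.65600
γ₁ = μ₃/σ³ = -20.256 / 46.65600 ≈ -0.434

-0.434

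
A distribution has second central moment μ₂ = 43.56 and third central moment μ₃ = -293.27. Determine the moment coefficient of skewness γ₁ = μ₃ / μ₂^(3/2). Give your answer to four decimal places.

-1.0201

σ = √μ₂ = √43.56 = 6.60000
σ³ = μ₂^(3/2) = 287.49600
γ₁ = μ₃/σ³ = -293.27 / 287.49600 ≈ -1.0201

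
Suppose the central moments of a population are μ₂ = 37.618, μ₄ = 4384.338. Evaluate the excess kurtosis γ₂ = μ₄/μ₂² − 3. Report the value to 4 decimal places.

μ₂² = 37.618² = 1415.11392
μ₄/μ₂² = 4384.338 / 1415.11392 = 3.09822
γ₂ = 3.09822 − 3 ≈ 0.0982

0.0982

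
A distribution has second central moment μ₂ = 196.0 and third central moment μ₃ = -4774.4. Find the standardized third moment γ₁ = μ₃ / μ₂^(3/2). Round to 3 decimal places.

σ = √μ₂ = √196.0 = 14.00000
σ³ = μ₂^(3/2) = 2744.00000
γ₁ = μ₃/σ³ = -4774.4 / 2744.00000 ≈ -1.740

-1.740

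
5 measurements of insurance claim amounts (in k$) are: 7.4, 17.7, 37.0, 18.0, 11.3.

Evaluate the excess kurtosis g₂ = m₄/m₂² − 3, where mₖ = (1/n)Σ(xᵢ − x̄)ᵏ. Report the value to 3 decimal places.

x̄ = 18.2800
Σ(xᵢ − x̄)² = 517.9480 ⇒ m₂ = 103.58960
Σ(xᵢ − x̄)⁴ = 139193.3675 ⇒ m₄ = 27838.67349
m₂² = 10730.80523
g₂ = m₄/m₂² − 3 = 2.59428 − 3 ≈ -0.406

-0.406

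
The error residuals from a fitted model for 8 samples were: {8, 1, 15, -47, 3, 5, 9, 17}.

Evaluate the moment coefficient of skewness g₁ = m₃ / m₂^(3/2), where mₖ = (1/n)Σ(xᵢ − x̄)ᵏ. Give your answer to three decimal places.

x̄ = (8 + 1 + 15 - 47 + 3 + 5 + 9 + 17) / 8 = 1.3750
deviations (xᵢ − x̄): 6.6250, -0.3750, 13.6250, -48.3750, 1.6250, 3.6250, 7.6250, 15.6250
Σ(xᵢ − x̄)² = 2887.8750 ⇒ m₂ = 2887.8750/8 = 360.98438
Σ(xᵢ − x̄)³ = -106074.2813 ⇒ m₃ = -106074.2813/8 = -13259.28516
m₂^(3/2) = 360.98438^(1.5) = 6858.55469
g₁ = m₃ / m₂^(3/2) = -13259.28516 / 6858.55469 ≈ -1.933

-1.933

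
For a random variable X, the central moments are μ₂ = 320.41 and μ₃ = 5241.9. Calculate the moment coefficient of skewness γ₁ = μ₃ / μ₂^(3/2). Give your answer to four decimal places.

σ = √μ₂ = √320.41 = 17.90000
σ³ = μ₂^(3/2) = 5735.33900
γ₁ = μ₃/σ³ = 5241.9 / 5735.33900 ≈ 0.9140

0.9140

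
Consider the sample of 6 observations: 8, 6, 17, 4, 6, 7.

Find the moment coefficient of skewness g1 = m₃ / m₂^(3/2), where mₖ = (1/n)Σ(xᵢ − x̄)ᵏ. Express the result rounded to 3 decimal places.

1.454

x̄ = (8 + 6 + 17 + 4 + 6 + 7) / 6 = 8.0000
deviations (xᵢ − x̄): 0.0000, -2.0000, 9.0000, -4.0000, -2.0000, -1.0000
Σ(xᵢ − x̄)² = 106.0000 ⇒ m₂ = 106.0000/6 = 17.66667
Σ(xᵢ − x̄)³ = 648.0000 ⇒ m₃ = 648.0000/6 = 108.00000
m₂^(3/2) = 17.66667^(1.5) = 74.25606
g1 = m₃ / m₂^(3/2) = 108.00000 / 74.25606 ≈ 1.454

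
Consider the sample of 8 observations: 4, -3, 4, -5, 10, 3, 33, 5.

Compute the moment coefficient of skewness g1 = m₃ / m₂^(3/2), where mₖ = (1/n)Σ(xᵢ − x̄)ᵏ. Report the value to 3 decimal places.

x̄ = (4 - 3 + 4 - 5 + 10 + 3 + 33 + 5) / 8 = 6.3750
deviations (xᵢ − x̄): -2.3750, -9.3750, -2.3750, -11.3750, 3.6250, -3.3750, 26.6250, -1.3750
Σ(xᵢ − x̄)² = 963.8750 ⇒ m₂ = 963.8750/8 = 120.48438
Σ(xᵢ − x̄)³ = 16558.2188 ⇒ m₃ = 16558.2188/8 = 2069.77734
m₂^(3/2) = 120.48438^(1.5) = 1322.50126
g1 = m₃ / m₂^(3/2) = 2069.77734 / 1322.50126 ≈ 1.565

1.565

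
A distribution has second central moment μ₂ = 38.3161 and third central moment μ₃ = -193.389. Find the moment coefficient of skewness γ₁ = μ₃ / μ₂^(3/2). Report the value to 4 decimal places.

σ = √μ₂ = √38.3161 = 6.19000
σ³ = μ₂^(3/2) = 237.17666
γ₁ = μ₃/σ³ = -193.389 / 237.17666 ≈ -0.8154

-0.8154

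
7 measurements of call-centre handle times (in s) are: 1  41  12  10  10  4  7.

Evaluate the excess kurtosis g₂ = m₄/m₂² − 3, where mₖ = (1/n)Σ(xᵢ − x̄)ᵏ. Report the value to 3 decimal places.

1.458

x̄ = 12.1429
Σ(xᵢ − x̄)² = 1058.8571 ⇒ m₂ = 151.26531
Σ(xᵢ − x̄)⁴ = 714001.8076 ⇒ m₄ = 102000.25823
m₂² = 22881.19284
g₂ = m₄/m₂² − 3 = 4.45782 − 3 ≈ 1.458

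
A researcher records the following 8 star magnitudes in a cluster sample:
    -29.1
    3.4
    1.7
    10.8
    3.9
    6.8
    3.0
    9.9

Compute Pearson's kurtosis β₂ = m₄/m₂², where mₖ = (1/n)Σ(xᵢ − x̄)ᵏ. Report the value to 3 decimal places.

x̄ = 1.3000
Σ(xᵢ − x̄)² = 1132.8400 ⇒ m₂ = 141.60500
Σ(xᵢ − x̄)⁴ = 868675.4356 ⇒ m₄ = 108584.42945
m₂² = 20051.97603
β₂ = m₄/m₂² = 108584.42945 / 20051.97603 ≈ 5.415

5.415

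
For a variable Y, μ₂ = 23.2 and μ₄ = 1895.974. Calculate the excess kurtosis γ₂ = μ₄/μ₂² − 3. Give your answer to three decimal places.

μ₂² = 23.2² = 538.24000
μ₄/μ₂² = 1895.974 / 538.24000 = 3.52254
γ₂ = 3.52254 − 3 ≈ 0.523

0.523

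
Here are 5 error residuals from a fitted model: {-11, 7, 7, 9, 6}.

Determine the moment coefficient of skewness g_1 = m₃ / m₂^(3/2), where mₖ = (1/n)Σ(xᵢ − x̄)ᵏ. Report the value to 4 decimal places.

x̄ = (-11 + 7 + 7 + 9 + 6) / 5 = 3.6000
deviations (xᵢ − x̄): -14.6000, 3.4000, 3.4000, 5.4000, 2.4000
Σ(xᵢ − x̄)² = 271.2000 ⇒ m₂ = 271.2000/5 = 54.24000
Σ(xᵢ − x̄)³ = -2862.2400 ⇒ m₃ = -2862.2400/5 = -572.44800
m₂^(3/2) = 54.24000^(1.5) = 399.46572
g_1 = m₃ / m₂^(3/2) = -572.44800 / 399.46572 ≈ -1.4330

-1.4330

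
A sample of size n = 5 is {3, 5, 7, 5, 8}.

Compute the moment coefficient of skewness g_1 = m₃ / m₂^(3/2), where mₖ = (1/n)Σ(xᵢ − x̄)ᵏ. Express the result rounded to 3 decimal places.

x̄ = (3 + 5 + 7 + 5 + 8) / 5 = 5.6000
deviations (xᵢ − x̄): -2.6000, -0.6000, 1.4000, -0.6000, 2.4000
Σ(xᵢ − x̄)² = 15.2000 ⇒ m₂ = 15.2000/5 = 3.04000
Σ(xᵢ − x̄)³ = -1.4400 ⇒ m₃ = -1.4400/5 = -0.28800
m₂^(3/2) = 3.04000^(1.5) = 5.30042
g_1 = m₃ / m₂^(3/2) = -0.28800 / 5.30042 ≈ -0.054

-0.054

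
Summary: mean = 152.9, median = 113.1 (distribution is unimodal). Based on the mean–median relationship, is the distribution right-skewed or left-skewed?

right-skewed

mean − median = 152.9 − 113.1 = 39.8
mean > median ⇒ the longer tail is on the right ⇒ right-skewed (positively skewed).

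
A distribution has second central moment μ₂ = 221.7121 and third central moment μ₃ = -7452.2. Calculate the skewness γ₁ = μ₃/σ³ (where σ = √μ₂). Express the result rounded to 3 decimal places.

-2.257

σ = √μ₂ = √221.7121 = 14.89000
σ³ = μ₂^(3/2) = 3301.29317
γ₁ = μ₃/σ³ = -7452.2 / 3301.29317 ≈ -2.257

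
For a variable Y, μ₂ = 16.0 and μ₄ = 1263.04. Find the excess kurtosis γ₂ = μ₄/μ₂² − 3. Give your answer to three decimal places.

μ₂² = 16.0² = 256.00000
μ₄/μ₂² = 1263.04 / 256.00000 = 4.93375
γ₂ = 4.93375 − 3 ≈ 1.934

1.934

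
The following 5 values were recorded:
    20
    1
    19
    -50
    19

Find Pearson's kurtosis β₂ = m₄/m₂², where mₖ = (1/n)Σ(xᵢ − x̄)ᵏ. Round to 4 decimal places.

x̄ = 1.8000
Σ(xᵢ − x̄)² = 3606.8000 ⇒ m₂ = 721.36000
Σ(xᵢ − x̄)⁴ = 7484539.8560 ⇒ m₄ = 1496907.97120
m₂² = 520360.24960
β₂ = m₄/m₂² = 1496907.97120 / 520360.24960 ≈ 2.8767

2.8767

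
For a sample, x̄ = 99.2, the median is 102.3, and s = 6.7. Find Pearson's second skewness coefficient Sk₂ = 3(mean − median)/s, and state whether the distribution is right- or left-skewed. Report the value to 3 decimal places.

Sk₂ = 3(99.2 − 102.3) / 6.7 = 3 × -3.1000 / 6.7
    = -9.3000 / 6.7 ≈ -1.388
Sk₂ < 0 ⇒ mean < median ⇒ left-skewed (negative skew).

-1.388, left-skewed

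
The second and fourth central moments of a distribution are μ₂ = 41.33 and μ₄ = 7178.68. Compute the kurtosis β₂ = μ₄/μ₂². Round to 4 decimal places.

μ₂² = 41.33² = 1708.16890
μ₄/μ₂² = 7178.68 / 1708.16890 = 4.20256
β₂ ≈ 4.2026

4.2026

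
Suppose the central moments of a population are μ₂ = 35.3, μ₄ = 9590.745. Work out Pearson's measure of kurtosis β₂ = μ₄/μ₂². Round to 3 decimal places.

μ₂² = 35.3² = 1246.09000
μ₄/μ₂² = 9590.745 / 1246.09000 = 7.69667
β₂ ≈ 7.697

7.697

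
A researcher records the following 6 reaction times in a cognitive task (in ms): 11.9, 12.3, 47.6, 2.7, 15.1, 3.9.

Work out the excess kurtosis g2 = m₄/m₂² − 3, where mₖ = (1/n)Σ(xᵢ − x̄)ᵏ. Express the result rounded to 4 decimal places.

0.6010

x̄ = 15.5833
Σ(xᵢ − x̄)² = 1352.1283 ⇒ m₂ = 225.35472
Σ(xᵢ − x̄)⁴ = 1097244.3500 ⇒ m₄ = 182874.05833
m₂² = 50784.75083
g2 = m₄/m₂² − 3 = 3.60096 − 3 ≈ 0.6010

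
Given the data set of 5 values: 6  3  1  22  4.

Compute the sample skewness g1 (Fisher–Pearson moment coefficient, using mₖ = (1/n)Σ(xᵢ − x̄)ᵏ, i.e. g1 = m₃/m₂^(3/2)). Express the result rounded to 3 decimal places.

x̄ = (6 + 3 + 1 + 22 + 4) / 5 = 7.2000
deviations (xᵢ − x̄): -1.2000, -4.2000, -6.2000, 14.8000, -3.2000
Σ(xᵢ − x̄)² = 286.8000 ⇒ m₂ = 286.8000/5 = 57.36000
Σ(xᵢ − x̄)³ = 2894.8800 ⇒ m₃ = 2894.8800/5 = 578.97600
m₂^(3/2) = 57.36000^(1.5) = 434.42390
g1 = m₃ / m₂^(3/2) = 578.97600 / 434.42390 ≈ 1.333

1.333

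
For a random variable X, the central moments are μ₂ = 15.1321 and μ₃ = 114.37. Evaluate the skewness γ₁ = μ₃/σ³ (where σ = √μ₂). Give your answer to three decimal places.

σ = √μ₂ = √15.1321 = 3.89000
σ³ = μ₂^(3/2) = 58.86387
γ₁ = μ₃/σ³ = 114.37 / 58.86387 ≈ 1.943

1.943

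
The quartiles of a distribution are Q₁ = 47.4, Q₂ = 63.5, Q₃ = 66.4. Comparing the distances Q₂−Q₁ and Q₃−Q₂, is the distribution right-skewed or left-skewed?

left-skewed

Q₂ − Q₁ = 16.1;  Q₃ − Q₂ = 2.9
Q₂ − Q₁ > Q₃ − Q₂ ⇒ the lower half is more spread out ⇒ left-skewed.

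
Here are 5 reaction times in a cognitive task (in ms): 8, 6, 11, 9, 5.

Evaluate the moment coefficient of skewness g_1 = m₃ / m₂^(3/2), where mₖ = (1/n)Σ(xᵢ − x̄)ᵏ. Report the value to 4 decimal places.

0.1380

x̄ = (8 + 6 + 11 + 9 + 5) / 5 = 7.8000
deviations (xᵢ − x̄): 0.2000, -1.8000, 3.2000, 1.2000, -2.8000
Σ(xᵢ − x̄)² = 22.8000 ⇒ m₂ = 22.8000/5 = 4.56000
Σ(xᵢ − x̄)³ = 6.7200 ⇒ m₃ = 6.7200/5 = 1.34400
m₂^(3/2) = 4.56000^(1.5) = 9.73750
g_1 = m₃ / m₂^(3/2) = 1.34400 / 9.73750 ≈ 0.1380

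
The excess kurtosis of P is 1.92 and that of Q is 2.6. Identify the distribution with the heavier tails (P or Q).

Higher excess kurtosis ⇒ heavier tails relative to the normal distribution.
1.92 vs 2.6: the larger is 2.6, so Q has heavier tails.

Q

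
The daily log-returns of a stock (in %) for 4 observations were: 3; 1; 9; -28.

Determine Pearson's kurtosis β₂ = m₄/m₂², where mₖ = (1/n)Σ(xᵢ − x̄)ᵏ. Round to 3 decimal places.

2.237

x̄ = -3.7500
Σ(xᵢ − x̄)² = 818.7500 ⇒ m₂ = 204.68750
Σ(xᵢ − x̄)⁴ = 374829.0781 ⇒ m₄ = 93707.26953
m₂² = 41896.97266
β₂ = m₄/m₂² = 93707.26953 / 41896.97266 ≈ 2.237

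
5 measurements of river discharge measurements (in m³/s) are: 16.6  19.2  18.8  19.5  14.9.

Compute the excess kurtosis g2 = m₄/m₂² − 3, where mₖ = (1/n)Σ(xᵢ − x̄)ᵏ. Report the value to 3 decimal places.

x̄ = 17.8000
Σ(xᵢ − x̄)² = 15.7000 ⇒ m₂ = 3.14000
Σ(xᵢ − x̄)⁴ = 85.9954 ⇒ m₄ = 17.19908
m₂² = 9.85960
g2 = m₄/m₂² − 3 = 1.74440 − 3 ≈ -1.256

-1.256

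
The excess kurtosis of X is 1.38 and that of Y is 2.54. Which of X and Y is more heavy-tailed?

Higher excess kurtosis ⇒ heavier tails relative to the normal distribution.
1.38 vs 2.54: the larger is 2.54, so Y has heavier tails.

Y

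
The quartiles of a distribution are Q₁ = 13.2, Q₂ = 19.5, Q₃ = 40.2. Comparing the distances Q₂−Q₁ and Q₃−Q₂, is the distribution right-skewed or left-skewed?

right-skewed

Q₂ − Q₁ = 6.3;  Q₃ − Q₂ = 20.7
Q₃ − Q₂ > Q₂ − Q₁ ⇒ the upper half is more spread out ⇒ right-skewed.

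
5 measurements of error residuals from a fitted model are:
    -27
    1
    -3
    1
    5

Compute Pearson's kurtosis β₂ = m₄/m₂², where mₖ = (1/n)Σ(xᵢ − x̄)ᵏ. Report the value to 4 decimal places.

x̄ = -4.6000
Σ(xᵢ − x̄)² = 659.2000 ⇒ m₂ = 131.84000
Σ(xᵢ − x̄)⁴ = 262230.0160 ⇒ m₄ = 52446.00320
m₂² = 17381.78560
β₂ = m₄/m₂² = 52446.00320 / 17381.78560 ≈ 3.0173

3.0173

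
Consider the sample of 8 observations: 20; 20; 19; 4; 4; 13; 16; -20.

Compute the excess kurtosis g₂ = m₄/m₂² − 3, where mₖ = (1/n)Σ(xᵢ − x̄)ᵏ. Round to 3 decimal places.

0.780

x̄ = 9.5000
Σ(xᵢ − x̄)² = 1296.0000 ⇒ m₂ = 162.00000
Σ(xᵢ − x̄)⁴ = 793555.5000 ⇒ m₄ = 99194.43750
m₂² = 26244.00000
g₂ = m₄/m₂² − 3 = 3.77970 − 3 ≈ 0.780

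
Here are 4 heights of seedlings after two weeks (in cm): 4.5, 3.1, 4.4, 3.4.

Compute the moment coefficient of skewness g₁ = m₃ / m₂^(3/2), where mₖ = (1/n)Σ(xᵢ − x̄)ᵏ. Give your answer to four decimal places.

-0.0792

x̄ = (4.5 + 3.1 + 4.4 + 3.4) / 4 = 3.8500
deviations (xᵢ − x̄): 0.6500, -0.7500, 0.5500, -0.4500
Σ(xᵢ − x̄)² = 1.4900 ⇒ m₂ = 1.4900/4 = 0.37250
Σ(xᵢ − x̄)³ = -0.0720 ⇒ m₃ = -0.0720/4 = -0.01800
m₂^(3/2) = 0.37250^(1.5) = 0.22735
g₁ = m₃ / m₂^(3/2) = -0.01800 / 0.22735 ≈ -0.0792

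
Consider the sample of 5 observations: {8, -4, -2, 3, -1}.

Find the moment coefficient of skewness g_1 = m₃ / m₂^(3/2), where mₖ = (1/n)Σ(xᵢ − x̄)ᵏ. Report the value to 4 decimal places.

x̄ = (8 - 4 - 2 + 3 - 1) / 5 = 0.8000
deviations (xᵢ − x̄): 7.2000, -4.8000, -2.8000, 2.2000, -1.8000
Σ(xᵢ − x̄)² = 90.8000 ⇒ m₂ = 90.8000/5 = 18.16000
Σ(xᵢ − x̄)³ = 245.5200 ⇒ m₃ = 245.5200/5 = 49.10400
m₂^(3/2) = 18.16000^(1.5) = 77.38803
g_1 = m₃ / m₂^(3/2) = 49.10400 / 77.38803 ≈ 0.6345

0.6345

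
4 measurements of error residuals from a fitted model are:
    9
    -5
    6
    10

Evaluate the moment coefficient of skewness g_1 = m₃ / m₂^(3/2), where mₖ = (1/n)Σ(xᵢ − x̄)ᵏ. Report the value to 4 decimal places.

x̄ = (9 - 5 + 6 + 10) / 4 = 5.0000
deviations (xᵢ − x̄): 4.0000, -10.0000, 1.0000, 5.0000
Σ(xᵢ − x̄)² = 142.0000 ⇒ m₂ = 142.0000/4 = 35.50000
Σ(xᵢ − x̄)³ = -810.0000 ⇒ m₃ = -810.0000/4 = -202.50000
m₂^(3/2) = 35.50000^(1.5) = 211.51566
g_1 = m₃ / m₂^(3/2) = -202.50000 / 211.51566 ≈ -0.9574

-0.9574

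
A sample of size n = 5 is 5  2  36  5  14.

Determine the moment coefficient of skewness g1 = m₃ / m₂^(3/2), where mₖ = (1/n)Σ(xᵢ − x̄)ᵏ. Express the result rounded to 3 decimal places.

x̄ = (5 + 2 + 36 + 5 + 14) / 5 = 12.4000
deviations (xᵢ − x̄): -7.4000, -10.4000, 23.6000, -7.4000, 1.6000
Σ(xᵢ − x̄)² = 777.2000 ⇒ m₂ = 777.2000/5 = 155.44000
Σ(xᵢ − x̄)³ = 11213.0400 ⇒ m₃ = 11213.0400/5 = 2242.60800
m₂^(3/2) = 155.44000^(1.5) = 1937.95720
g1 = m₃ / m₂^(3/2) = 2242.60800 / 1937.95720 ≈ 1.157

1.157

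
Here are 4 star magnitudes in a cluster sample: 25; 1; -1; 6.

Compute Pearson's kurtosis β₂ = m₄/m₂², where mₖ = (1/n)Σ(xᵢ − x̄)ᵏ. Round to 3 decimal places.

x̄ = 7.7500
Σ(xᵢ − x̄)² = 422.7500 ⇒ m₂ = 105.68750
Σ(xᵢ − x̄)⁴ = 96490.5781 ⇒ m₄ = 24122.64453
m₂² = 11169.84766
β₂ = m₄/m₂² = 24122.64453 / 11169.84766 ≈ 2.160

2.160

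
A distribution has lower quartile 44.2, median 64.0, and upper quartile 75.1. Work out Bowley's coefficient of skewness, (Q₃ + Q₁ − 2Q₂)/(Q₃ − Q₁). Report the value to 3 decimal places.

-0.282

numerator: Q₃ + Q₁ − 2Q₂ = 75.1 + 44.2 − 2×64.0 = -8.7000
denominator: Q₃ − Q₁ = 75.1 − 44.2 = 30.9000
Bowley skewness = -8.7000 / 30.9000 ≈ -0.282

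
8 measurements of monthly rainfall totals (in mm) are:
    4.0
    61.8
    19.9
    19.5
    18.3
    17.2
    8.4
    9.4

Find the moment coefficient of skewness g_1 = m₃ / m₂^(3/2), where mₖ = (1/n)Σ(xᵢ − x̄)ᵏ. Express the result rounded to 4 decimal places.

x̄ = (4.0 + 61.8 + 19.9 + 19.5 + 18.3 + 17.2 + 8.4 + 9.4) / 8 = 19.8125
deviations (xᵢ − x̄): -15.8125, 41.9875, 0.0875, -0.3125, -1.5125, -2.6125, -11.4125, -10.4125
Σ(xᵢ − x̄)² = 2260.8687 ⇒ m₂ = 2260.8687/8 = 282.60859
Σ(xᵢ − x̄)³ = 67431.5204 ⇒ m₃ = 67431.5204/8 = 8428.94005
m₂^(3/2) = 282.60859^(1.5) = 4750.92359
g_1 = m₃ / m₂^(3/2) = 8428.94005 / 4750.92359 ≈ 1.7742

1.7742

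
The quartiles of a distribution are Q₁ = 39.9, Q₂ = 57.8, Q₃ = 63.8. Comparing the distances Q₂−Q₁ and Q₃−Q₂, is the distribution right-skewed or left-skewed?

left-skewed

Q₂ − Q₁ = 17.9;  Q₃ − Q₂ = 6.0
Q₂ − Q₁ > Q₃ − Q₂ ⇒ the lower half is more spread out ⇒ left-skewed.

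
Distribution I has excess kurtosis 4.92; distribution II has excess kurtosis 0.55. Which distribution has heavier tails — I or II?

Higher excess kurtosis ⇒ heavier tails relative to the normal distribution.
4.92 vs 0.55: the larger is 4.92, so I has heavier tails.

I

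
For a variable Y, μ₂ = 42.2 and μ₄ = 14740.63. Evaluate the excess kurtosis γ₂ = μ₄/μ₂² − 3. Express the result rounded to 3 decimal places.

μ₂² = 42.2² = 1780.84000
μ₄/μ₂² = 14740.63 / 1780.84000 = 8.27735
γ₂ = 8.27735 − 3 ≈ 5.277

5.277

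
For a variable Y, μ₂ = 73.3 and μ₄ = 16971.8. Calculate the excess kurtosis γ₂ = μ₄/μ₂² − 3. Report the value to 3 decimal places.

μ₂² = 73.3² = 5372.89000
μ₄/μ₂² = 16971.8 / 5372.89000 = 3.15878
γ₂ = 3.15878 − 3 ≈ 0.159

0.159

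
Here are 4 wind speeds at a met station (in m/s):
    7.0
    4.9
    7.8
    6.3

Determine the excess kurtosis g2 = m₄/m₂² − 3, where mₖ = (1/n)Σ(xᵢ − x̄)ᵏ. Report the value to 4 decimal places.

x̄ = 6.5000
Σ(xᵢ − x̄)² = 4.5400 ⇒ m₂ = 1.13500
Σ(xᵢ − x̄)⁴ = 9.4738 ⇒ m₄ = 2.36845
m₂² = 1.28822
g2 = m₄/m₂² − 3 = 1.83854 − 3 ≈ -1.1615

-1.1615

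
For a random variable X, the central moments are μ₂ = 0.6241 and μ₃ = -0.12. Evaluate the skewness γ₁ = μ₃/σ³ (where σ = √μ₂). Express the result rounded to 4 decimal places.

σ = √μ₂ = √0.6241 = 0.79000
σ³ = μ₂^(3/2) = 0.49304
γ₁ = μ₃/σ³ = -0.12 / 0.49304 ≈ -0.2434

-0.2434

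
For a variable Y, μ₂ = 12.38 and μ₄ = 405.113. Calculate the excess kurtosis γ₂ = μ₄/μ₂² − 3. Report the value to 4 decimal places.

μ₂² = 12.38² = 153.26440
μ₄/μ₂² = 405.113 / 153.26440 = 2.64323
γ₂ = 2.64323 − 3 ≈ -0.3568

-0.3568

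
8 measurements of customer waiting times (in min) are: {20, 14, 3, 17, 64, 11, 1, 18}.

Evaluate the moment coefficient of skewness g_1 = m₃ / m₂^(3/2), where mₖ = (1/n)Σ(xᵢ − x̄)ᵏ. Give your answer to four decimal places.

1.7075

x̄ = (20 + 14 + 3 + 17 + 64 + 11 + 1 + 18) / 8 = 18.5000
deviations (xᵢ − x̄): 1.5000, -4.5000, -15.5000, -1.5000, 45.5000, -7.5000, -17.5000, -0.5000
Σ(xᵢ − x̄)² = 2698.0000 ⇒ m₂ = 2698.0000/8 = 337.25000
Σ(xᵢ − x̄)³ = 84600.0000 ⇒ m₃ = 84600.0000/8 = 10575.00000
m₂^(3/2) = 337.25000^(1.5) = 6193.38300
g_1 = m₃ / m₂^(3/2) = 10575.00000 / 6193.38300 ≈ 1.7075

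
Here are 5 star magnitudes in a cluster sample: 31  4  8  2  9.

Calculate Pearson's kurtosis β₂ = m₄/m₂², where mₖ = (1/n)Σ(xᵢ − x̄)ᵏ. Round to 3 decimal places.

2.965

x̄ = 10.8000
Σ(xᵢ − x̄)² = 542.8000 ⇒ m₂ = 108.56000
Σ(xᵢ − x̄)⁴ = 174703.6960 ⇒ m₄ = 34940.73920
m₂² = 11785.27360
β₂ = m₄/m₂² = 34940.73920 / 11785.27360 ≈ 2.965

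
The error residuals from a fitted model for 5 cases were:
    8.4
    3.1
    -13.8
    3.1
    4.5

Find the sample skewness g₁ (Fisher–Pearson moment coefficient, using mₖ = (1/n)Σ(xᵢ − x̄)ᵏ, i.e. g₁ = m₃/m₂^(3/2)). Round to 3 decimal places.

-1.249

x̄ = (8.4 + 3.1 - 13.8 + 3.1 + 4.5) / 5 = 1.0600
deviations (xᵢ − x̄): 7.3400, 2.0400, -14.8600, 2.0400, 3.4400
Σ(xᵢ − x̄)² = 294.8520 ⇒ m₂ = 294.8520/5 = 58.97040
Σ(xᵢ − x̄)³ = -2828.2454 ⇒ m₃ = -2828.2454/5 = -565.64909
m₂^(3/2) = 58.97040^(1.5) = 452.84660
g₁ = m₃ / m₂^(3/2) = -565.64909 / 452.84660 ≈ -1.249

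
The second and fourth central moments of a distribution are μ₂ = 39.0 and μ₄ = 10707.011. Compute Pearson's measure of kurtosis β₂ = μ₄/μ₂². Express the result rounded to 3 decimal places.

μ₂² = 39.0² = 1521.00000
μ₄/μ₂² = 10707.011 / 1521.00000 = 7.03945
β₂ ≈ 7.039

7.039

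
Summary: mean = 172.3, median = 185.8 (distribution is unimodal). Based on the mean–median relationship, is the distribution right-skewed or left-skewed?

left-skewed

mean − median = 172.3 − 185.8 = -13.5
mean < median ⇒ the longer tail is on the left ⇒ left-skewed (negatively skewed).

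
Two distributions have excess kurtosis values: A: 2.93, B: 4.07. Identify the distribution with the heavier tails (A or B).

Higher excess kurtosis ⇒ heavier tails relative to the normal distribution.
2.93 vs 4.07: the larger is 4.07, so B has heavier tails.

B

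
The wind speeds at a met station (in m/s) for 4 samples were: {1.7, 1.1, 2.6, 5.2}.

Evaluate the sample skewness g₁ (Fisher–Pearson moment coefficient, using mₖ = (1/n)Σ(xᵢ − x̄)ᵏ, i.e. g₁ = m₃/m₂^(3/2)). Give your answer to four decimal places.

0.7811

x̄ = (1.7 + 1.1 + 2.6 + 5.2) / 4 = 2.6500
deviations (xᵢ − x̄): -0.9500, -1.5500, -0.0500, 2.5500
Σ(xᵢ − x̄)² = 9.8100 ⇒ m₂ = 9.8100/4 = 2.45250
Σ(xᵢ − x̄)³ = 12.0000 ⇒ m₃ = 12.0000/4 = 3.00000
m₂^(3/2) = 2.45250^(1.5) = 3.84073
g₁ = m₃ / m₂^(3/2) = 3.00000 / 3.84073 ≈ 0.7811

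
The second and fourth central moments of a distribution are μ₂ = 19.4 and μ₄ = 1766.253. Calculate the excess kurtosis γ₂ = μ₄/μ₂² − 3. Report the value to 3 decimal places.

1.693

μ₂² = 19.4² = 376.36000
μ₄/μ₂² = 1766.253 / 376.36000 = 4.69299
γ₂ = 4.69299 − 3 ≈ 1.693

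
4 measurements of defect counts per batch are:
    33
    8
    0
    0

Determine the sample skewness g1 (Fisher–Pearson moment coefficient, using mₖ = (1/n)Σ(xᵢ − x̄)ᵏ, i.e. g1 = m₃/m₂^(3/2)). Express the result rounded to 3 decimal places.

x̄ = (33 + 8 + 0 + 0) / 4 = 10.2500
deviations (xᵢ − x̄): 22.7500, -2.2500, -10.2500, -10.2500
Σ(xᵢ − x̄)² = 732.7500 ⇒ m₂ = 732.7500/4 = 183.18750
Σ(xᵢ − x̄)³ = 9609.3750 ⇒ m₃ = 9609.3750/4 = 2402.34375
m₂^(3/2) = 183.18750^(1.5) = 2479.38377
g1 = m₃ / m₂^(3/2) = 2402.34375 / 2479.38377 ≈ 0.969

0.969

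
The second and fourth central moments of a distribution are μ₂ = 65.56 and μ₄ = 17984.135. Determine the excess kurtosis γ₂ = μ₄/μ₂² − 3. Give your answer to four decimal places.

μ₂² = 65.56² = 4298.11360
μ₄/μ₂² = 17984.135 / 4298.11360 = 4.18419
γ₂ = 4.18419 − 3 ≈ 1.1842

1.1842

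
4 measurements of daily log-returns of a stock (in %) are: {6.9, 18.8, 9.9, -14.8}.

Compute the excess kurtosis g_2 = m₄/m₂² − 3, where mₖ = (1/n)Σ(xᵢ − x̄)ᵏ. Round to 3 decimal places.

x̄ = 5.2000
Σ(xᵢ − x̄)² = 609.9400 ⇒ m₂ = 152.48500
Σ(xᵢ − x̄)⁴ = 194706.5218 ⇒ m₄ = 48676.63045
m₂² = 23251.67523
g_2 = m₄/m₂² − 3 = 2.09347 − 3 ≈ -0.907

-0.907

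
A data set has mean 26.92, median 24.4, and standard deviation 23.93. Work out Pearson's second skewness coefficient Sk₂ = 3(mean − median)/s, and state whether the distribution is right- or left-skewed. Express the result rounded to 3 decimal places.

0.316, right-skewed

Sk₂ = 3(26.92 − 24.4) / 23.93 = 3 × 2.5200 / 23.93
    = 7.5600 / 23.93 ≈ 0.316
Sk₂ > 0 ⇒ mean > median ⇒ right-skewed (positive skew).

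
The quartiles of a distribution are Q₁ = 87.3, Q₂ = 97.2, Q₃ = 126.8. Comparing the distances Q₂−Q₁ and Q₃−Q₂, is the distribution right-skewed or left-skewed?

right-skewed

Q₂ − Q₁ = 9.9;  Q₃ − Q₂ = 29.6
Q₃ − Q₂ > Q₂ − Q₁ ⇒ the upper half is more spread out ⇒ right-skewed.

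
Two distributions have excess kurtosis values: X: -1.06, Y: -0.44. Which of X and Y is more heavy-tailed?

Y

Higher excess kurtosis ⇒ heavier tails relative to the normal distribution.
-1.06 vs -0.44: the larger is -0.44, so Y has heavier tails.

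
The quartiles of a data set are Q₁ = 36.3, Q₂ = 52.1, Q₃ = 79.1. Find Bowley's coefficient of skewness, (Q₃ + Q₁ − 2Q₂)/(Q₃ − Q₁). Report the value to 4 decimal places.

numerator: Q₃ + Q₁ − 2Q₂ = 79.1 + 36.3 − 2×52.1 = 11.2000
denominator: Q₃ − Q₁ = 79.1 − 36.3 = 42.8000
Bowley skewness = 11.2000 / 42.8000 ≈ 0.2617

0.2617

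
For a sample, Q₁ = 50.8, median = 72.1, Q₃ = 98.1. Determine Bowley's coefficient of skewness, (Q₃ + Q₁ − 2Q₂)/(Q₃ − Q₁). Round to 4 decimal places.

numerator: Q₃ + Q₁ − 2Q₂ = 98.1 + 50.8 − 2×72.1 = 4.7000
denominator: Q₃ − Q₁ = 98.1 − 50.8 = 47.3000
Bowley skewness = 4.7000 / 47.3000 ≈ 0.0994

0.0994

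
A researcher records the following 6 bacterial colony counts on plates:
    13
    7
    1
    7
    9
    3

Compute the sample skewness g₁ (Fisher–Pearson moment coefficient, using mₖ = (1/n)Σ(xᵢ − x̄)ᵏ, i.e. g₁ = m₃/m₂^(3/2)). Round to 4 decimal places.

0.0998

x̄ = (13 + 7 + 1 + 7 + 9 + 3) / 6 = 6.6667
deviations (xᵢ − x̄): 6.3333, 0.3333, -5.6667, 0.3333, 2.3333, -3.6667
Σ(xᵢ − x̄)² = 91.3333 ⇒ m₂ = 91.3333/6 = 15.22222
Σ(xᵢ − x̄)³ = 35.5556 ⇒ m₃ = 35.5556/6 = 5.92593
m₂^(3/2) = 15.22222^(1.5) = 59.39051
g₁ = m₃ / m₂^(3/2) = 5.92593 / 59.39051 ≈ 0.0998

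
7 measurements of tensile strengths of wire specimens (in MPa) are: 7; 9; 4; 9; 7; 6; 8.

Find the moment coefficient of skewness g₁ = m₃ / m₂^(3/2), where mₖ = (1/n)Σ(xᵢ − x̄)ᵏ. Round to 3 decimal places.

-0.617

x̄ = (7 + 9 + 4 + 9 + 7 + 6 + 8) / 7 = 7.1429
deviations (xᵢ − x̄): -0.1429, 1.8571, -3.1429, 1.8571, -0.1429, -1.1429, 0.8571
Σ(xᵢ − x̄)² = 18.8571 ⇒ m₂ = 18.8571/7 = 2.69388
Σ(xᵢ − x̄)³ = -19.1020 ⇒ m₃ = -19.1020/7 = -2.72886
m₂^(3/2) = 2.69388^(1.5) = 4.42147
g₁ = m₃ / m₂^(3/2) = -2.72886 / 4.42147 ≈ -0.617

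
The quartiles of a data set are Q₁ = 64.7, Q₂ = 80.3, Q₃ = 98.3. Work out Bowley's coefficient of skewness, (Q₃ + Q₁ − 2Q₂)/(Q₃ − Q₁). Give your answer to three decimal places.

0.071

numerator: Q₃ + Q₁ − 2Q₂ = 98.3 + 64.7 − 2×80.3 = 2.4000
denominator: Q₃ − Q₁ = 98.3 − 64.7 = 33.6000
Bowley skewness = 2.4000 / 33.6000 ≈ 0.071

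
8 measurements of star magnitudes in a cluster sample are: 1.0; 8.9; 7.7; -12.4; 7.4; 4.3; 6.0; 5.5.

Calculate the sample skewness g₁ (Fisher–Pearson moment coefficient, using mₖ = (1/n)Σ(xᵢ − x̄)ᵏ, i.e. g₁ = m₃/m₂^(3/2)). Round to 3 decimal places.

x̄ = (1.0 + 8.9 + 7.7 - 12.4 + 7.4 + 4.3 + 6.0 + 5.5) / 8 = 3.5500
deviations (xᵢ − x̄): -2.5500, 5.3500, 4.1500, -15.9500, 3.8500, 0.7500, 2.4500, 1.9500
Σ(xᵢ − x̄)² = 331.9400 ⇒ m₂ = 331.9400/8 = 41.49250
Σ(xᵢ − x̄)³ = -3770.0880 ⇒ m₃ = -3770.0880/8 = -471.26100
m₂^(3/2) = 41.49250^(1.5) = 267.27258
g₁ = m₃ / m₂^(3/2) = -471.26100 / 267.27258 ≈ -1.763

-1.763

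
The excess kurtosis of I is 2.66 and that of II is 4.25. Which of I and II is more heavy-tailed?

II

Higher excess kurtosis ⇒ heavier tails relative to the normal distribution.
2.66 vs 4.25: the larger is 4.25, so II has heavier tails.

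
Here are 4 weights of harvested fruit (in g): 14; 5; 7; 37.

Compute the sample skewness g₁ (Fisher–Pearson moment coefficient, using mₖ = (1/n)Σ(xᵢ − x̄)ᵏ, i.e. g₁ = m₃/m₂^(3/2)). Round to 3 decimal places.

x̄ = (14 + 5 + 7 + 37) / 4 = 15.7500
deviations (xᵢ − x̄): -1.7500, -10.7500, -8.7500, 21.2500
Σ(xᵢ − x̄)² = 646.7500 ⇒ m₂ = 646.7500/4 = 161.68750
Σ(xᵢ − x̄)³ = 7678.1250 ⇒ m₃ = 7678.1250/4 = 1919.53125
m₂^(3/2) = 161.68750^(1.5) = 2055.96004
g₁ = m₃ / m₂^(3/2) = 1919.53125 / 2055.96004 ≈ 0.934

0.934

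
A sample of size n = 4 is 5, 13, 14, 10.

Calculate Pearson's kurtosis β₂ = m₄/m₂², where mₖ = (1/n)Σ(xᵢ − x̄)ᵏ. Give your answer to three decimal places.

x̄ = 10.5000
Σ(xᵢ − x̄)² = 49.0000 ⇒ m₂ = 12.25000
Σ(xᵢ − x̄)⁴ = 1104.2500 ⇒ m₄ = 276.06250
m₂² = 150.06250
β₂ = m₄/m₂² = 276.06250 / 150.06250 ≈ 1.840

1.840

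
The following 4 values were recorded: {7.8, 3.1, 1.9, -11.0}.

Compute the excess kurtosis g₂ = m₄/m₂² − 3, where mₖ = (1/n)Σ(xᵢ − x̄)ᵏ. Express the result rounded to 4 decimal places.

-0.8629

x̄ = 0.4500
Σ(xᵢ − x̄)² = 194.2500 ⇒ m₂ = 48.56250
Σ(xᵢ − x̄)⁴ = 20160.0320 ⇒ m₄ = 5040.00801
m₂² = 2358.31641
g₂ = m₄/m₂² − 3 = 2.13712 − 3 ≈ -0.8629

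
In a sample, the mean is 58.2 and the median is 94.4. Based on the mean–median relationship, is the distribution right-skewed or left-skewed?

left-skewed

mean − median = 58.2 − 94.4 = -36.2
mean < median ⇒ the longer tail is on the left ⇒ left-skewed (negatively skewed).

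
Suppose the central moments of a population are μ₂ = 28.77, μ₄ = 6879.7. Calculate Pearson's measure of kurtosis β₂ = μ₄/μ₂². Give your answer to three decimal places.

8.312

μ₂² = 28.77² = 827.71290
μ₄/μ₂² = 6879.7 / 827.71290 = 8.31170
β₂ ≈ 8.312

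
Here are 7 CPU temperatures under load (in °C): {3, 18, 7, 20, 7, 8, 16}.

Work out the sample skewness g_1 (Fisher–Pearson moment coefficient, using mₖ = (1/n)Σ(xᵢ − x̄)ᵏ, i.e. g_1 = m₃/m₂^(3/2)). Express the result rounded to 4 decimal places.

x̄ = (3 + 18 + 7 + 20 + 7 + 8 + 16) / 7 = 11.2857
deviations (xᵢ − x̄): -8.2857, 6.7143, -4.2857, 8.7143, -4.2857, -3.2857, 4.7143
Σ(xᵢ − x̄)² = 259.4286 ⇒ m₂ = 259.4286/7 = 37.06122
Σ(xᵢ − x̄)³ = 307.4694 ⇒ m₃ = 307.4694/7 = 43.92420
m₂^(3/2) = 37.06122^(1.5) = 225.62107
g_1 = m₃ / m₂^(3/2) = 43.92420 / 225.62107 ≈ 0.1947

0.1947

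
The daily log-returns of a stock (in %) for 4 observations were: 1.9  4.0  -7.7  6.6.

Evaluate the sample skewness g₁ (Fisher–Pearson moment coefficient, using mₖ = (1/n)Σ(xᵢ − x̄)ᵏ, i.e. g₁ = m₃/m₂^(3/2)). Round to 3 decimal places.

-0.833

x̄ = (1.9 + 4.0 - 7.7 + 6.6) / 4 = 1.2000
deviations (xᵢ − x̄): 0.7000, 2.8000, -8.9000, 5.4000
Σ(xᵢ − x̄)² = 116.7000 ⇒ m₂ = 116.7000/4 = 29.17500
Σ(xᵢ − x̄)³ = -525.2100 ⇒ m₃ = -525.2100/4 = -131.30250
m₂^(3/2) = 29.17500^(1.5) = 157.58552
g₁ = m₃ / m₂^(3/2) = -131.30250 / 157.58552 ≈ -0.833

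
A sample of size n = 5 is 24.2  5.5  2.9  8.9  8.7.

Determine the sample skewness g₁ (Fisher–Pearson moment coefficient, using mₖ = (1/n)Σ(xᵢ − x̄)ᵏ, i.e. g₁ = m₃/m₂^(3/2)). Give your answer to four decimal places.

x̄ = (24.2 + 5.5 + 2.9 + 8.9 + 8.7) / 5 = 10.0400
deviations (xᵢ − x̄): 14.1600, -4.5400, -7.1400, -1.1400, -1.3400
Σ(xᵢ − x̄)² = 275.1920 ⇒ m₂ = 275.1920/5 = 55.03840
Σ(xᵢ − x̄)³ = 2377.7006 ⇒ m₃ = 2377.7006/5 = 475.54013
m₂^(3/2) = 55.03840^(1.5) = 408.31816
g₁ = m₃ / m₂^(3/2) = 475.54013 / 408.31816 ≈ 1.1646

1.1646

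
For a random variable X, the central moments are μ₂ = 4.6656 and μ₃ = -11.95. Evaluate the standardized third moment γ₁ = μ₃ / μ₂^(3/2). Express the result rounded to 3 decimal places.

-1.186

σ = √μ₂ = √4.6656 = 2.16000
σ³ = μ₂^(3/2) = 10.07770
γ₁ = μ₃/σ³ = -11.95 / 10.07770 ≈ -1.186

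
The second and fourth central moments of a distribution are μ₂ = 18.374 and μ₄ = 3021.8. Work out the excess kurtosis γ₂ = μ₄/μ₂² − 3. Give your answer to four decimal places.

μ₂² = 18.374² = 337.60388
μ₄/μ₂² = 3021.8 / 337.60388 = 8.95073
γ₂ = 8.95073 − 3 ≈ 5.9507

5.9507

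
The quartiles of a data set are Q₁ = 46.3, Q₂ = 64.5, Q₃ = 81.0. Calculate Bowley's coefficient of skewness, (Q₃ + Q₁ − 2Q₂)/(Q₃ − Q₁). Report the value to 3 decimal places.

-0.049

numerator: Q₃ + Q₁ − 2Q₂ = 81.0 + 46.3 − 2×64.5 = -1.7000
denominator: Q₃ − Q₁ = 81.0 − 46.3 = 34.7000
Bowley skewness = -1.7000 / 34.7000 ≈ -0.049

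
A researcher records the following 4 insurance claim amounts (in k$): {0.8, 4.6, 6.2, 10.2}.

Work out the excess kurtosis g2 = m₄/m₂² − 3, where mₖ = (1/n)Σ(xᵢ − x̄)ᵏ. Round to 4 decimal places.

x̄ = 5.4500
Σ(xᵢ − x̄)² = 45.4700 ⇒ m₂ = 11.36750
Σ(xᵢ − x̄)⁴ = 977.4373 ⇒ m₄ = 244.35933
m₂² = 129.22006
g2 = m₄/m₂² − 3 = 1.89103 − 3 ≈ -1.1090

-1.1090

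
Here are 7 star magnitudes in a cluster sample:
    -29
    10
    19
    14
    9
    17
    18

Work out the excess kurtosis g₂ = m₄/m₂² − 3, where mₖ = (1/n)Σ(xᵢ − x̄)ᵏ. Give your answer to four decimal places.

x̄ = 8.2857
Σ(xᵢ − x̄)² = 1711.4286 ⇒ m₂ = 244.48980
Σ(xᵢ − x̄)⁴ = 1961649.2478 ⇒ m₄ = 280235.60683
m₂² = 59775.26031
g₂ = m₄/m₂² − 3 = 4.68815 − 3 ≈ 1.6882

1.6882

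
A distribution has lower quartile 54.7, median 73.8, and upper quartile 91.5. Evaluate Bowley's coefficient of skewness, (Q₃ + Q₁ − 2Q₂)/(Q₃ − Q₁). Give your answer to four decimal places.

numerator: Q₃ + Q₁ − 2Q₂ = 91.5 + 54.7 − 2×73.8 = -1.4000
denominator: Q₃ − Q₁ = 91.5 − 54.7 = 36.8000
Bowley skewness = -1.4000 / 36.8000 ≈ -0.0380

-0.0380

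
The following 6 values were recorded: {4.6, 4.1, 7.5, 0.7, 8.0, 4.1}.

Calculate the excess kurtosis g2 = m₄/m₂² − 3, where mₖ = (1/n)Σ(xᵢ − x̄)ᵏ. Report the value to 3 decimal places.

-0.871

x̄ = 4.8333
Σ(xᵢ − x̄)² = 35.3533 ⇒ m₂ = 5.89222
Σ(xᵢ − x̄)⁴ = 443.5838 ⇒ m₄ = 73.93064
m₂² = 34.71828
g2 = m₄/m₂² − 3 = 2.12944 − 3 ≈ -0.871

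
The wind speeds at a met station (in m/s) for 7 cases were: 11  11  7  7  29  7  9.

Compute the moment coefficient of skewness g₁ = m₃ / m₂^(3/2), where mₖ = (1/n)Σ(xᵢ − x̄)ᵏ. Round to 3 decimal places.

1.827

x̄ = (11 + 11 + 7 + 7 + 29 + 7 + 9) / 7 = 11.5714
deviations (xᵢ − x̄): -0.5714, -0.5714, -4.5714, -4.5714, 17.4286, -4.5714, -2.5714
Σ(xᵢ − x̄)² = 373.7143 ⇒ m₂ = 373.7143/7 = 53.38776
Σ(xᵢ − x̄)³ = 4990.0408 ⇒ m₃ = 4990.0408/7 = 712.86297
m₂^(3/2) = 53.38776^(1.5) = 390.08791
g₁ = m₃ / m₂^(3/2) = 712.86297 / 390.08791 ≈ 1.827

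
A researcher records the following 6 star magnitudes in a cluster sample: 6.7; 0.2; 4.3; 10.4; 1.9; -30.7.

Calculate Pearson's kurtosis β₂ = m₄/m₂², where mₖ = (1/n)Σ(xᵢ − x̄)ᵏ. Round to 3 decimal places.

3.807

x̄ = -1.2000
Σ(xᵢ − x̄)² = 1109.0400 ⇒ m₂ = 184.84000
Σ(xᵢ − x̄)⁴ = 780347.7204 ⇒ m₄ = 130057.95340
m₂² = 34165.82560
β₂ = m₄/m₂² = 130057.95340 / 34165.82560 ≈ 3.807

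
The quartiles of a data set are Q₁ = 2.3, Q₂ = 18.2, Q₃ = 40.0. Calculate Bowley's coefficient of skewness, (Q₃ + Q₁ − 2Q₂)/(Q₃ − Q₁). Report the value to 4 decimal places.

0.1565

numerator: Q₃ + Q₁ − 2Q₂ = 40.0 + 2.3 − 2×18.2 = 5.9000
denominator: Q₃ − Q₁ = 40.0 − 2.3 = 37.7000
Bowley skewness = 5.9000 / 37.7000 ≈ 0.1565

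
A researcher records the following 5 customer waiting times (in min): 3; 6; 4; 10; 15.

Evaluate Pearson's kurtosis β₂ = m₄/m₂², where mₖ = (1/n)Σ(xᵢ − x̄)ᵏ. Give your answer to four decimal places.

x̄ = 7.6000
Σ(xᵢ − x̄)² = 97.2000 ⇒ m₂ = 19.44000
Σ(xᵢ − x̄)⁴ = 3654.0960 ⇒ m₄ = 730.81920
m₂² = 377.91360
β₂ = m₄/m₂² = 730.81920 / 377.91360 ≈ 1.9338

1.9338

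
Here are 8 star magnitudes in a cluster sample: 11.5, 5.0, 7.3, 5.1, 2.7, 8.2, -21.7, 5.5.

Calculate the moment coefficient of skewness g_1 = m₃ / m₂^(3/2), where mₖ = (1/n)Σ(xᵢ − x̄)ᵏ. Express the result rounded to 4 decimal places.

x̄ = (11.5 + 5.0 + 7.3 + 5.1 + 2.7 + 8.2 - 21.7 + 5.5) / 8 = 2.9500
deviations (xᵢ − x̄): 8.5500, 2.0500, 4.3500, 2.1500, -0.2500, 5.2500, -24.6500, 2.5500
Σ(xᵢ − x̄)² = 742.6000 ⇒ m₂ = 742.6000/8 = 92.82500
Σ(xᵢ − x̄)³ = -14090.7330 ⇒ m₃ = -14090.7330/8 = -1761.34162
m₂^(3/2) = 92.82500^(1.5) = 894.32925
g_1 = m₃ / m₂^(3/2) = -1761.34162 / 894.32925 ≈ -1.9695

-1.9695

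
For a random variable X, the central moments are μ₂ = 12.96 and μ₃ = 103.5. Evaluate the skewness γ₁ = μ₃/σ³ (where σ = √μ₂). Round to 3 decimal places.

2.218

σ = √μ₂ = √12.96 = 3.60000
σ³ = μ₂^(3/2) = 46.65600
γ₁ = μ₃/σ³ = 103.5 / 46.65600 ≈ 2.218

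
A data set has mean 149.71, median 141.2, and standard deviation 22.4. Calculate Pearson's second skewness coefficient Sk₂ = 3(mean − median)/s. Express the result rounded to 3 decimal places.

Sk₂ = 3(149.71 − 141.2) / 22.4 = 3 × 8.5100 / 22.4
    = 25.5300 / 22.4 ≈ 1.140

1.140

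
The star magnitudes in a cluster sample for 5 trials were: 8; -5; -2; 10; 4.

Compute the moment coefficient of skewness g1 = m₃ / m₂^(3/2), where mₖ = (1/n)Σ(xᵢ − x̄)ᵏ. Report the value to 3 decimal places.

x̄ = (8 - 5 - 2 + 10 + 4) / 5 = 3.0000
deviations (xᵢ − x̄): 5.0000, -8.0000, -5.0000, 7.0000, 1.0000
Σ(xᵢ − x̄)² = 164.0000 ⇒ m₂ = 164.0000/5 = 32.80000
Σ(xᵢ − x̄)³ = -168.0000 ⇒ m₃ = -168.0000/5 = -33.60000
m₂^(3/2) = 32.80000^(1.5) = 187.84981
g1 = m₃ / m₂^(3/2) = -33.60000 / 187.84981 ≈ -0.179

-0.179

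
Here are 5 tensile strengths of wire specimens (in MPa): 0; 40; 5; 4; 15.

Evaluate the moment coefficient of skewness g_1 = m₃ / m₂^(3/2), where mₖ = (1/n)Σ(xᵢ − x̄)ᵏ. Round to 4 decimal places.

x̄ = (0 + 40 + 5 + 4 + 15) / 5 = 12.8000
deviations (xᵢ − x̄): -12.8000, 27.2000, -7.8000, -8.8000, 2.2000
Σ(xᵢ − x̄)² = 1046.8000 ⇒ m₂ = 1046.8000/5 = 209.36000
Σ(xᵢ − x̄)³ = 16881.1200 ⇒ m₃ = 16881.1200/5 = 3376.22400
m₂^(3/2) = 209.36000^(1.5) = 3029.28800
g_1 = m₃ / m₂^(3/2) = 3376.22400 / 3029.28800 ≈ 1.1145

1.1145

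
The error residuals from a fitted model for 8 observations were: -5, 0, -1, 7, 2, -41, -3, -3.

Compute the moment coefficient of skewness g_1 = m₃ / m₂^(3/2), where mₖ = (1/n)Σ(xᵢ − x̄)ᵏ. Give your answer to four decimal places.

-1.9769

x̄ = (-5 + 0 - 1 + 7 + 2 - 41 - 3 - 3) / 8 = -5.5000
deviations (xᵢ − x̄): 0.5000, 5.5000, 4.5000, 12.5000, 7.5000, -35.5000, 2.5000, 2.5000
Σ(xᵢ − x̄)² = 1536.0000 ⇒ m₂ = 1536.0000/8 = 192.00000
Σ(xᵢ − x̄)³ = -42075.0000 ⇒ m₃ = -42075.0000/8 = -5259.37500
m₂^(3/2) = 192.00000^(1.5) = 2660.43004
g_1 = m₃ / m₂^(3/2) = -5259.37500 / 2660.43004 ≈ -1.9769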